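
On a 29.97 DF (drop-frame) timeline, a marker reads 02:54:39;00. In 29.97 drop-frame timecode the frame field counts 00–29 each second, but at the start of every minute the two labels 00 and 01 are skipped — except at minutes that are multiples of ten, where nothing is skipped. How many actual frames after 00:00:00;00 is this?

314056

Complete 10-minute blocks: 17, each 17982 frames → 305694.
Remaining 4 whole minutes in the current block: 1800 + 3 × 1798 = 7194 frames.
Within the current minute: 39 × 30 + 0 − 2 = 1168 (labels ;00/;01 skipped at this minute). Total = 305694 + 7194 + 1168 = 314056.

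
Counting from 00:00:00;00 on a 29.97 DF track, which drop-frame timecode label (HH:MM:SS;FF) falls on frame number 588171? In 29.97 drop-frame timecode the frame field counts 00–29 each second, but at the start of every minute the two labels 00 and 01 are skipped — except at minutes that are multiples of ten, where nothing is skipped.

Ten DF minutes hold 17982 frames, so frame 588171 lies in block 32 (frames 575424–593405) with 12747 frames into that block.
The block's first minute is 1800 frames and the rest 1798 each; 12747 frames reaches minute 7, so 32 × 18 + 7 × 2 = 590 labels have been skipped so far.
Adding those back, label number 588171 + 590 = 588761 at 30 labels/s is 19625 s + 11 f = 5 h 27 min 5 s frame 11, i.e. 05:27:05;11.

05:27:05;11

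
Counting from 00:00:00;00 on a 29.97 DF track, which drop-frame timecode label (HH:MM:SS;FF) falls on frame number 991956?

09:11:38;08

Each 10-minute DF block holds 10 × 60 × 30 − 9 × 2 = 17982 frames. 991956 ÷ 17982 → 55 full blocks, remainder 2946.
Within the partial block the first minute is 1800 frames and each further minute 1798, so 1 further minute boundary passed. Total skipped labels = 18 × 55 + 2 × 1 = 992.
Non-drop label index = 991956 + 992 = 992948; at 30 labels/s that is 09:11:38:08, i.e. DF 09:11:38;08.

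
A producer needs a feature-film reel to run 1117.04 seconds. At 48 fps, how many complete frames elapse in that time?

Frames = 1117.04 × 48 = 1340448/25 ≈ 53617.9200.
Complete frames: 53617.

53617 frames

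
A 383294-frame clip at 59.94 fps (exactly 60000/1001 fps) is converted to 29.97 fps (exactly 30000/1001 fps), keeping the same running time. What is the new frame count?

Target frames = source frames × (target rate / source rate) = 383294 × (30000/1001)/(60000/1001) = 383294 × 1/2 = 191647.

191647 frames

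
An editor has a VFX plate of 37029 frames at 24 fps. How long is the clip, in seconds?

Running time = 37029 / (24) = 1542.875 s.

1542.875 seconds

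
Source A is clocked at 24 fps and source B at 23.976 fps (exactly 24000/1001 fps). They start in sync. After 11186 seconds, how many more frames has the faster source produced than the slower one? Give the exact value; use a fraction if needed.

A emits 24 × 11186 = 268464 frames; B emits 24000/1001 × 11186 = 38352000/143.
Difference = 38352/143 frames (≈ 268.1958); B is behind A.

38352/143 frames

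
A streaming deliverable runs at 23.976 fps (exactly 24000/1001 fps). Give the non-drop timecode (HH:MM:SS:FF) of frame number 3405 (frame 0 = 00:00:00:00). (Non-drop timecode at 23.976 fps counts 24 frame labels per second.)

00:02:21:21

3405 ÷ 24 = 141 full seconds, remainder 21 frames.
141 s = 0 h 2 min 21 s.
Timecode: 00:02:21:21.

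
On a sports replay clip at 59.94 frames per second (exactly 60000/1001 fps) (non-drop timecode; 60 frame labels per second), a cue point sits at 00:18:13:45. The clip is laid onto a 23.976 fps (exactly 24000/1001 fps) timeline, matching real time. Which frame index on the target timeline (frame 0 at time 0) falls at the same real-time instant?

frame 26250

Source frame index: (0×3600 + 18×60 + 13) × 60 + 45 = 65625.
Real time: 65625 / (60000/1001) = 35035/32 s.
Target frame: (35035/32) × (24000/1001) = 26250.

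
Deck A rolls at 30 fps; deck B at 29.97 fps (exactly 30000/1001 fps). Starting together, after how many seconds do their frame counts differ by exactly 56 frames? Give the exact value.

The gap grows by |30000/1001 − 30| = 30/1001 frames per second.
Time for a 56-frame gap: 56 ÷ (30/1001) = 28028/15 s.

28028/15 seconds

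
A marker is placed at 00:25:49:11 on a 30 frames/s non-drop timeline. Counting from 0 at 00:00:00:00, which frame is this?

46481

Total seconds to the label: (0 × 3600 + 25 × 60 + 49) = 1549.
Frame index = 1549 × 30 + 11 = 46481.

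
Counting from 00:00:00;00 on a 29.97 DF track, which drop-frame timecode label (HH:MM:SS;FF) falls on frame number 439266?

04:04:16;26

Ten DF minutes hold 17982 frames, so frame 439266 lies in block 24 (frames 431568–449549) with 7698 frames into that block.
The block's first minute is 1800 frames and the rest 1798 each; 7698 frames reaches minute 4, so 24 × 18 + 4 × 2 = 440 labels have been skipped so far.
Adding those back, label number 439266 + 440 = 439706 at 30 labels/s is 14656 s + 26 f = 4 h 4 min 16 s frame 26, i.e. 04:04:16;26.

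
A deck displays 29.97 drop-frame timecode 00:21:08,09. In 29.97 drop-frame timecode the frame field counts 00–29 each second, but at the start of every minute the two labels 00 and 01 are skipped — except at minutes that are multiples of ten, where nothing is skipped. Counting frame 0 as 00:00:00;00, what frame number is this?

As if non-drop at 30 labels/s: (0 × 3600 + 21 × 60 + 8) × 30 + 9 = 38049.
Minute boundaries passed: 21; those not divisible by 10: 21 − 2 = 19; dropped labels = 2 × 19 = 38.
Actual frame index = 38049 − 38 = 38011.

38011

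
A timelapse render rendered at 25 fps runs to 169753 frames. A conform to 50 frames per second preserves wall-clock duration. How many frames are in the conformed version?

339506 frames

Target frames = source frames × (target rate / source rate) = 169753 × (50)/(25) = 169753 × 2 = 339506.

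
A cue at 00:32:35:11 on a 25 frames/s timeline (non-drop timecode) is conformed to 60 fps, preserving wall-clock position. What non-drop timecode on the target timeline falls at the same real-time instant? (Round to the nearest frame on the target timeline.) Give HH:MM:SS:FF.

00:32:35:26

Source frame index: (0×3600 + 32×60 + 35) × 25 + 11 = 48886.
Real time: 48886 / (25) = 48886/25 s.
Target frame: (48886/25) × (60) = 586632/5 ≈ 117326.400 → 117326.
At 60 labels/s: frame 117326 → 00:32:35:26.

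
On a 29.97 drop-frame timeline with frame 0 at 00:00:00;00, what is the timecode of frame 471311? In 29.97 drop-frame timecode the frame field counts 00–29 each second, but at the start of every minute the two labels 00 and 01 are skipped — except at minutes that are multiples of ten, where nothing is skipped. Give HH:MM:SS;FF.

04:22:06;03

Ten DF minutes hold 17982 frames, so frame 471311 lies in block 26 (frames 467532–485513) with 3779 frames into that block.
The block's first minute is 1800 frames and the rest 1798 each; 3779 frames reaches minute 2, so 26 × 18 + 2 × 2 = 472 labels have been skipped so far.
Adding those back, label number 471311 + 472 = 471783 at 30 labels/s is 15726 s + 3 f = 4 h 22 min 6 s frame 3, i.e. 04:22:06;03.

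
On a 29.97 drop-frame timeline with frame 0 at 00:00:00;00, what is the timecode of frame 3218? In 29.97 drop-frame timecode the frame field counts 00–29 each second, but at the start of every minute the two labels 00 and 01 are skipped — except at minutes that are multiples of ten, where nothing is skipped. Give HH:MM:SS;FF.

Each 10-minute DF block holds 10 × 60 × 30 − 9 × 2 = 17982 frames. 3218 ÷ 17982 → 0 full blocks, remainder 3218.
Within the partial block the first minute is 1800 frames and each further minute 1798, so 1 further minute boundary passed. Total skipped labels = 18 × 0 + 2 × 1 = 2.
Non-drop label index = 3218 + 2 = 3220; at 30 labels/s that is 00:01:47:10, i.e. DF 00:01:47;10.

00:01:47;10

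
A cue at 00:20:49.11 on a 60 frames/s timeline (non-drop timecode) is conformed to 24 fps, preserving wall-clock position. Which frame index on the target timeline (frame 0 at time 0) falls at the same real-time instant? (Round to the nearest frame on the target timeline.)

frame 29980

Source frame index: (0×3600 + 20×60 + 49) × 60 + 11 = 74951.
Real time: 74951 / (60) = 74951/60 s.
Target frame: (74951/60) × (24) = 149902/5 ≈ 29980.400 → 29980.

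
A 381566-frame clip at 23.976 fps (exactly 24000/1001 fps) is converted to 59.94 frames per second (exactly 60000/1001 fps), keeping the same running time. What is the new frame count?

953915 frames

Frames at target rate = 381566 × (60000/1001) / (24000/1001) = 953915.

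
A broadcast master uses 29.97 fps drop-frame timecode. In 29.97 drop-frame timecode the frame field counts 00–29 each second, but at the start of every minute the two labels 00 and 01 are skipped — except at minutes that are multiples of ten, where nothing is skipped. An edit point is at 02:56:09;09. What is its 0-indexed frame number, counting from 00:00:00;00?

316761

Complete 10-minute blocks: 17, each 17982 frames → 305694.
Remaining 6 whole minutes in the current block: 1800 + 5 × 1798 = 10790 frames.
Within the current minute: 9 × 30 + 9 − 2 = 277 (labels ;00/;01 skipped at this minute). Total = 305694 + 10790 + 277 = 316761.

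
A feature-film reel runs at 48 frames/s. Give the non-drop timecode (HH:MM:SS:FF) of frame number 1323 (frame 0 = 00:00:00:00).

1323 ÷ 48 = 27 full seconds, remainder 27 frames.
27 s = 0 h 0 min 27 s.
Timecode: 00:00:27:27.

00:00:27:27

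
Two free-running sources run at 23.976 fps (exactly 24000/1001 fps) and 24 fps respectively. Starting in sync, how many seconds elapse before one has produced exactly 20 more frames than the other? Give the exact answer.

5005/6 seconds

The gap grows by |24 − 24000/1001| = 24/1001 frames per second.
Time for a 20-frame gap: 20 ÷ (24/1001) = 5005/6 s.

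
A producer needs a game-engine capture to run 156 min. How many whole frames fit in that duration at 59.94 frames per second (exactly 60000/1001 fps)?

156 min = 9360 s.
Frames = 9360 × 60000/1001 = 43200000/77 ≈ 561038.9610.
Complete frames: 561038.

561038 frames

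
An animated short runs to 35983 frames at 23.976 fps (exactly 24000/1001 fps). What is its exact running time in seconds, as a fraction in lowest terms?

Running time = 35983 ÷ (24000/1001) = 35983 × 1001/24000 = 36018983/24000 s.

36018983/24000 seconds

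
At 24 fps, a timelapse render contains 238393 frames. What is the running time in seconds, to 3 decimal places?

Running time = 238393 × 1/24 = 238393/24 s ≈ 9933.042 s.

9933.042 seconds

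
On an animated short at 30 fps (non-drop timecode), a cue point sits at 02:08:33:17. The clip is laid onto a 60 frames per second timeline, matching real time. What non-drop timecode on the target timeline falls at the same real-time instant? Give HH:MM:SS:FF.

Source frame index: (2×3600 + 8×60 + 33) × 30 + 17 = 231407.
Real time: 231407 / (30) = 231407/30 s.
Target frame: (231407/30) × (60) = 462814.
At 60 labels/s: frame 462814 → 02:08:33:34.

02:08:33:34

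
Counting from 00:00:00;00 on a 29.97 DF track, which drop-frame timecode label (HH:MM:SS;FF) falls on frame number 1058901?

09:48:52;01

Ten DF minutes hold 17982 frames, so frame 1058901 lies in block 58 (frames 1042956–1060937) with 15945 frames into that block.
The block's first minute is 1800 frames and the rest 1798 each; 15945 frames reaches minute 8, so 58 × 18 + 8 × 2 = 1060 labels have been skipped so far.
Adding those back, label number 1058901 + 1060 = 1059961 at 30 labels/s is 35332 s + 1 f = 9 h 48 min 52 s frame 1, i.e. 09:48:52;01.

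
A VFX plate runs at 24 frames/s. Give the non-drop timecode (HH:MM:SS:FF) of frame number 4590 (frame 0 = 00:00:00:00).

00:03:11:06

4590 ÷ 24 = 191 full seconds, remainder 6 frames.
191 s = 0 h 3 min 11 s.
Timecode: 00:03:11:06.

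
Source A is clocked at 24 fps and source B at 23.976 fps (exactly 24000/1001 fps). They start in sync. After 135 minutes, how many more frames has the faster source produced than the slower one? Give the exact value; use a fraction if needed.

194400/1001 frames

135 min = 8100 s.
A emits 24 × 8100 = 194400 frames; B emits 24000/1001 × 8100 = 194400000/1001.
Difference = 194400/1001 frames (≈ 194.2058); B is behind A.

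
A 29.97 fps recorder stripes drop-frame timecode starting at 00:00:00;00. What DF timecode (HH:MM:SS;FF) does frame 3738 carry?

Ten DF minutes hold 17982 frames, so frame 3738 lies in block 0 (frames 0–17981) with 3738 frames into that block.
The block's first minute is 1800 frames and the rest 1798 each; 3738 frames reaches minute 2, so 0 × 18 + 2 × 2 = 4 labels have been skipped so far.
Adding those back, label number 3738 + 4 = 3742 at 30 labels/s is 124 s + 22 f = 0 h 2 min 4 s frame 22, i.e. 00:02:04;22.

00:02:04;22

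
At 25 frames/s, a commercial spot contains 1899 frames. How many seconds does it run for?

75.96 seconds

Running time = 1899 / (25) = 75.96 s.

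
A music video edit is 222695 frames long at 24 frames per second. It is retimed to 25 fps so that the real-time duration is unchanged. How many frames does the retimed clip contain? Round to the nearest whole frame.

Frames at target rate = 222695 × (25) / (24) = 5567375/24 ≈ 231973.958.
Nearest whole frame: 231974.

231974 frames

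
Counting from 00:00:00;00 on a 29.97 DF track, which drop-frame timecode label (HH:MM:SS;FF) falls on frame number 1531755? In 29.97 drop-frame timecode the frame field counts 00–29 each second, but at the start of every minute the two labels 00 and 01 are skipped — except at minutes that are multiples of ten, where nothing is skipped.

Ten DF minutes hold 17982 frames, so frame 1531755 lies in block 85 (frames 1528470–1546451) with 3285 frames into that block.
The block's first minute is 1800 frames and the rest 1798 each; 3285 frames reaches minute 1, so 85 × 18 + 1 × 2 = 1532 labels have been skipped so far.
Adding those back, label number 1531755 + 1532 = 1533287 at 30 labels/s is 51109 s + 17 f = 14 h 11 min 49 s frame 17, i.e. 14:11:49;17.

14:11:49;17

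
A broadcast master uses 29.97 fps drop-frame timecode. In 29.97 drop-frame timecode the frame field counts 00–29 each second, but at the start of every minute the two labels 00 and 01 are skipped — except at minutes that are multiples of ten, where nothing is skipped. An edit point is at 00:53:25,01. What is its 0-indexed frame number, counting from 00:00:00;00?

96055

As if non-drop at 30 labels/s: (0 × 3600 + 53 × 60 + 25) × 30 + 1 = 96151.
Minute boundaries passed: 53; those not divisible by 10: 53 − 5 = 48; dropped labels = 2 × 48 = 96.
Actual frame index = 96151 − 96 = 96055.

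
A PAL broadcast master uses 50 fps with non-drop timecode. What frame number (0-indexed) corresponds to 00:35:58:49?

Total seconds to the label: (0 × 3600 + 35 × 60 + 58) = 2158.
Frame index = 2158 × 50 + 49 = 107949.

107949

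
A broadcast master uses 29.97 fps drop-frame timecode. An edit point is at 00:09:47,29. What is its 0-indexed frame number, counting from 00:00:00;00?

Complete 10-minute blocks: 0, each 17982 frames → 0.
Remaining 9 whole minutes in the current block: 1800 + 8 × 1798 = 16184 frames.
Within the current minute: 47 × 30 + 29 − 2 = 1437 (labels ;00/;01 skipped at this minute). Total = 0 + 16184 + 1437 = 17621.

17621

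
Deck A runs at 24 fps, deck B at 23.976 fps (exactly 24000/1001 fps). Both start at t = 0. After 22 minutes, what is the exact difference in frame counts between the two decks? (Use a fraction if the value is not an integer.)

2880/91 frames

22 min = 1320 s.
A emits 24 × 1320 = 31680 frames; B emits 24000/1001 × 1320 = 2880000/91.
Difference = 2880/91 frames (≈ 31.6484); B is behind A.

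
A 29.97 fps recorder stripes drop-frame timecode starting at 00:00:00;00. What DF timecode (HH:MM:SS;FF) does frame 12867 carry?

00:07:09;11

Each 10-minute DF block holds 10 × 60 × 30 − 9 × 2 = 17982 frames. 12867 ÷ 17982 → 0 full blocks, remainder 12867.
Within the partial block the first minute is 1800 frames and each further minute 1798, so 7 further minute boundaries passed. Total skipped labels = 18 × 0 + 2 × 7 = 14.
Non-drop label index = 12867 + 14 = 12881; at 30 labels/s that is 00:07:09:11, i.e. DF 00:07:09;11.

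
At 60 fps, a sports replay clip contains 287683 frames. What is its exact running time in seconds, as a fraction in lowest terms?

Running time = 287683 ÷ (60) = 287683 × 1/60 = 287683/60 s.

287683/60 seconds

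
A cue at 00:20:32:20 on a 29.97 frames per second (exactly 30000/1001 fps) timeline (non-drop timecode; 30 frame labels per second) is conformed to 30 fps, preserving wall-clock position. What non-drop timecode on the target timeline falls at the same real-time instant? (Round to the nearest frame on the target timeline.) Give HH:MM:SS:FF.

Source frame index: (0×3600 + 20×60 + 32) × 30 + 20 = 36980.
Real time: 36980 / (30000/1001) = 1850849/1500 s.
Target frame: (1850849/1500) × (30) = 1850849/50 ≈ 37016.980 → 37017.
At 30 labels/s: frame 37017 → 00:20:33:27.

00:20:33:27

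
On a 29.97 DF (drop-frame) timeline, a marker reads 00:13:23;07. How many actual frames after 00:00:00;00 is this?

As if non-drop at 30 labels/s: (0 × 3600 + 13 × 60 + 23) × 30 + 7 = 24097.
Minute boundaries passed: 13; those not divisible by 10: 13 − 1 = 12; dropped labels = 2 × 12 = 24.
Actual frame index = 24097 − 24 = 24073.

24073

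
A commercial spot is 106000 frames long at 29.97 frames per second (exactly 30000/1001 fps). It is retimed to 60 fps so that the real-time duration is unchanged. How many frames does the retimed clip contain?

212212 frames

Target frames = source frames × (target rate / source rate) = 106000 × (60)/(30000/1001) = 106000 × 1001/500 = 212212.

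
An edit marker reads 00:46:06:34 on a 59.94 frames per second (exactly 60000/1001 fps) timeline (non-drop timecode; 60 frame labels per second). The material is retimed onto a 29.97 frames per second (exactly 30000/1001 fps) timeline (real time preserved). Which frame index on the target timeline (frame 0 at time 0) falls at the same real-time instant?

frame 82997

Source frame index: (0×3600 + 46×60 + 6) × 60 + 34 = 165994.
Real time: 165994 / (60000/1001) = 83079997/30000 s.
Target frame: (83079997/30000) × (30000/1001) = 82997.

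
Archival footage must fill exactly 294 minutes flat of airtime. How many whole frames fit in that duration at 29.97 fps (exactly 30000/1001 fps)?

528671 frames

294 min = 17640 s.
Frames = 17640 × 30000/1001 = 75600000/143 ≈ 528671.3287.
Complete frames: 528671.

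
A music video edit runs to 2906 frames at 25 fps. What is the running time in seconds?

Running time = 2906 / (25) = 116.24 s.

116.24 seconds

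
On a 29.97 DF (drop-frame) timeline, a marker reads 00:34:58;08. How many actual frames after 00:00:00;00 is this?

As if non-drop at 30 labels/s: (0 × 3600 + 34 × 60 + 58) × 30 + 8 = 62948.
Minute boundaries passed: 34; those not divisible by 10: 34 − 3 = 31; dropped labels = 2 × 31 = 62.
Actual frame index = 62948 − 62 = 62886.

62886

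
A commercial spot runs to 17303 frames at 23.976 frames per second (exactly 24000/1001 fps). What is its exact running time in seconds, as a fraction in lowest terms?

Running time = 17303 ÷ (24000/1001) = 17303 × 1001/24000 = 17320303/24000 s.

17320303/24000 seconds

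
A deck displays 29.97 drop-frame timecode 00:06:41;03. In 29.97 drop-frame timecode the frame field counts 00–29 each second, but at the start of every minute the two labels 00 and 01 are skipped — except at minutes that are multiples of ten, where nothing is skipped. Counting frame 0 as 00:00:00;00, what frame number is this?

12021

Complete 10-minute blocks: 0, each 17982 frames → 0.
Remaining 6 whole minutes in the current block: 1800 + 5 × 1798 = 10790 frames.
Within the current minute: 41 × 30 + 3 − 2 = 1231 (labels ;00/;01 skipped at this minute). Total = 0 + 10790 + 1231 = 12021.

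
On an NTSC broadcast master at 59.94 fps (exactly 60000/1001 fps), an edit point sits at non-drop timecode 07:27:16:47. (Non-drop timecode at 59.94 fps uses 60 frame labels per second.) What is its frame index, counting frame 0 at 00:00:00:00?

frame 1610207

Total seconds to the label: (7 × 3600 + 27 × 60 + 16) = 26836.
Frame index = 26836 × 60 + 47 = 1610207.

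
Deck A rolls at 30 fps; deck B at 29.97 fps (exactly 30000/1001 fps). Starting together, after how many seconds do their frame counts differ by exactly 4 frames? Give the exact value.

The gap grows by |30000/1001 − 30| = 30/1001 frames per second.
Time for a 4-frame gap: 4 ÷ (30/1001) = 2002/15 s.

2002/15 seconds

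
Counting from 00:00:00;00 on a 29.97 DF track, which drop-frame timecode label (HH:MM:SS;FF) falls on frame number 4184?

00:02:19;18

Each 10-minute DF block holds 10 × 60 × 30 − 9 × 2 = 17982 frames. 4184 ÷ 17982 → 0 full blocks, remainder 4184.
Within the partial block the first minute is 1800 frames and each further minute 1798, so 2 further minute boundaries passed. Total skipped labels = 18 × 0 + 2 × 2 = 4.
Non-drop label index = 4184 + 4 = 4188; at 30 labels/s that is 00:02:19:18, i.e. DF 00:02:19;18.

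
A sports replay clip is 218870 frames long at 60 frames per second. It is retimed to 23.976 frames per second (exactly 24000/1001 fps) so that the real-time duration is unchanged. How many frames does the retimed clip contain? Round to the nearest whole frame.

Frames at target rate = 218870 × (24000/1001) / (60) = 87548000/1001 ≈ 87460.539.
Nearest whole frame: 87461.

87461 frames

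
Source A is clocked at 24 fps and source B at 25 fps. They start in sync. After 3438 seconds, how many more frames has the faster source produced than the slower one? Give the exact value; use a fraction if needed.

3438 frames

A emits 24 × 3438 = 82512 frames; B emits 25 × 3438 = 85950.
Difference = 3438 frames; B is ahead of A.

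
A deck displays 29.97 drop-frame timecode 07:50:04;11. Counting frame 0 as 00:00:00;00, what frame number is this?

Complete 10-minute blocks: 47, each 17982 frames → 845154.
Remaining 0 whole minutes in the current block: 0 frames.
Within the current minute: 4 × 30 + 11 = 131. Total = 845154 + 0 + 131 = 845285.

845285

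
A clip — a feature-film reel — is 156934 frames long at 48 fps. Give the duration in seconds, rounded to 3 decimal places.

3269.458 seconds

Running time = 156934 × 1/48 = 78467/24 s ≈ 3269.458 s.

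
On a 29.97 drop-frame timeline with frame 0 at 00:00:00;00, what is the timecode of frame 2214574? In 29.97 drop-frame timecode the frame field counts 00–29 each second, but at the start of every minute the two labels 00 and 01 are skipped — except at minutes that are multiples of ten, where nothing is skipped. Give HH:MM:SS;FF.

20:31:33;00

Ten DF minutes hold 17982 frames, so frame 2214574 lies in block 123 (frames 2211786–2229767) with 2788 frames into that block.
The block's first minute is 1800 frames and the rest 1798 each; 2788 frames reaches minute 1, so 123 × 18 + 1 × 2 = 2216 labels have been skipped so far.
Adding those back, label number 2214574 + 2216 = 2216790 at 30 labels/s is 73893 s + 0 f = 20 h 31 min 33 s frame 0, i.e. 20:31:33;00.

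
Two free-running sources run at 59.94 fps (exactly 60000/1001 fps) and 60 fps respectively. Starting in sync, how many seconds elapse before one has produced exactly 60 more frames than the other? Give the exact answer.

1001 seconds

The gap grows by |60 − 60000/1001| = 60/1001 frames per second.
Time for a 60-frame gap: 60 ÷ (60/1001) = 1001 s.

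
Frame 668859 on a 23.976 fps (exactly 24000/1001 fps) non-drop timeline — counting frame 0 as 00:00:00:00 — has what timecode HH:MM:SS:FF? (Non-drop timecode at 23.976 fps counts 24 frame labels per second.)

668859 ÷ 24 = 27869 full seconds, remainder 3 frames.
27869 s = 7 h 44 min 29 s.
Timecode: 07:44:29:03.

07:44:29:03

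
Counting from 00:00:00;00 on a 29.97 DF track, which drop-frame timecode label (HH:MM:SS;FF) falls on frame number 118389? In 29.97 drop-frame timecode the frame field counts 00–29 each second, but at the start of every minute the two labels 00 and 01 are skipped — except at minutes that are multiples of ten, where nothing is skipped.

Ten DF minutes hold 17982 frames, so frame 118389 lies in block 6 (frames 107892–125873) with 10497 frames into that block.
The block's first minute is 1800 frames and the rest 1798 each; 10497 frames reaches minute 5, so 6 × 18 + 5 × 2 = 118 labels have been skipped so far.
Adding those back, label number 118389 + 118 = 118507 at 30 labels/s is 3950 s + 7 f = 1 h 5 min 50 s frame 7, i.e. 01:05:50;07.

01:05:50;07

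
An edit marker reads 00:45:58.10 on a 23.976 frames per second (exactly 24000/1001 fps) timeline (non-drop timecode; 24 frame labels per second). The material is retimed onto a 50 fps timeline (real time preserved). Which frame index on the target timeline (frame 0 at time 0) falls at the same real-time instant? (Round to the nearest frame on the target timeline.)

Source frame index: (0×3600 + 45×60 + 58) × 24 + 10 = 66202.
Real time: 66202 / (24000/1001) = 33134101/12000 s.
Target frame: (33134101/12000) × (50) = 33134101/240 ≈ 138058.754 → 138059.

frame 138059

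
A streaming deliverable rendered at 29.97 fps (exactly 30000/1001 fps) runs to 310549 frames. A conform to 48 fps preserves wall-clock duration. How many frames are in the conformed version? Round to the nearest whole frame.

497375 frames

Frames at target rate = 310549 × (48) / (30000/1001) = 310859549/625 ≈ 497375.278.
Nearest whole frame: 497375.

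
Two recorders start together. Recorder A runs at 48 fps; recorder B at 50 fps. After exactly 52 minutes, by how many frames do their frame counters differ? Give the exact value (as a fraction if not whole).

6240 frames

52 min = 3120 s.
A emits 48 × 3120 = 149760 frames; B emits 50 × 3120 = 156000.
Difference = 6240 frames; B is ahead of A.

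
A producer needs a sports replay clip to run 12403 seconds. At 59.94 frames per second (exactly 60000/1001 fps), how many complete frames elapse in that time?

743436 frames

Frames = 12403 × 60000/1001 = 744180000/1001 ≈ 743436.5634.
Complete frames: 743436.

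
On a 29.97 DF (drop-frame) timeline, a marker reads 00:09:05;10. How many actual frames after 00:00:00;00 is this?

16342

Complete 10-minute blocks: 0, each 17982 frames → 0.
Remaining 9 whole minutes in the current block: 1800 + 8 × 1798 = 16184 frames.
Within the current minute: 5 × 30 + 10 − 2 = 158 (labels ;00/;01 skipped at this minute). Total = 0 + 16184 + 158 = 16342.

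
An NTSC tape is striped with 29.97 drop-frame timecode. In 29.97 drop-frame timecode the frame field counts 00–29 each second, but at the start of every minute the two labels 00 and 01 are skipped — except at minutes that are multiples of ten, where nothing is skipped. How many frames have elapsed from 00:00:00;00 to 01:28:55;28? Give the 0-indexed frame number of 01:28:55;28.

159918

Complete 10-minute blocks: 8, each 17982 frames → 143856.
Remaining 8 whole minutes in the current block: 1800 + 7 × 1798 = 14386 frames.
Within the current minute: 55 × 30 + 28 − 2 = 1676 (labels ;00/;01 skipped at this minute). Total = 143856 + 14386 + 1676 = 159918.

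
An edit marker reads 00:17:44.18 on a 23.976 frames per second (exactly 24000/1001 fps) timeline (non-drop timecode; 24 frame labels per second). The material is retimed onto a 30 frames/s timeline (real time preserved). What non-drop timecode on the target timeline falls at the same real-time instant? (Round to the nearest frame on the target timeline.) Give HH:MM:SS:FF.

00:17:45:24

Source frame index: (0×3600 + 17×60 + 44) × 24 + 18 = 25554.
Real time: 25554 / (24000/1001) = 4263259/4000 s.
Target frame: (4263259/4000) × (30) = 12789777/400 ≈ 31974.443 → 31974.
At 30 labels/s: frame 31974 → 00:17:45:24.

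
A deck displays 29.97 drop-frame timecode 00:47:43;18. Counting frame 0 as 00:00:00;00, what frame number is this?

Complete 10-minute blocks: 4, each 17982 frames → 71928.
Remaining 7 whole minutes in the current block: 1800 + 6 × 1798 = 12588 frames.
Within the current minute: 43 × 30 + 18 − 2 = 1306 (labels ;00/;01 skipped at this minute). Total = 71928 + 12588 + 1306 = 85822.

85822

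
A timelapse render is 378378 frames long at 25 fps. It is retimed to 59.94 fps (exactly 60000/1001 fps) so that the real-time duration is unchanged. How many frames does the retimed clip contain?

907200 frames

Target frames = source frames × (target rate / source rate) = 378378 × (60000/1001)/(25) = 378378 × 2400/1001 = 907200.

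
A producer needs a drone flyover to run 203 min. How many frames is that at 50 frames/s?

609000 frames

203 min = 12180 s.
Frames = 12180 × 50 = 609000.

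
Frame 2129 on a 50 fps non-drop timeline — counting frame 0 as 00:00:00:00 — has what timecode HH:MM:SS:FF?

00:00:42:29

2129 ÷ 50 = 42 full seconds, remainder 29 frames.
42 s = 0 h 0 min 42 s.
Timecode: 00:00:42:29.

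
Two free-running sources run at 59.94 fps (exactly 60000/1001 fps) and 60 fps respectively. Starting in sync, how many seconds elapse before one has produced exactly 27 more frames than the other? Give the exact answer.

The gap grows by |60 − 60000/1001| = 60/1001 frames per second.
Time for a 27-frame gap: 27 ÷ (60/1001) = 450.45 s.

450.45 seconds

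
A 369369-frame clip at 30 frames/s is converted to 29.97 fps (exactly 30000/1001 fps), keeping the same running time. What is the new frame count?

Target frames = source frames × (target rate / source rate) = 369369 × (30000/1001)/(30) = 369369 × 1000/1001 = 369000.

369000 frames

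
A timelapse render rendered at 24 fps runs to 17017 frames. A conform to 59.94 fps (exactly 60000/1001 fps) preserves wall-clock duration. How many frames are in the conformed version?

Target frames = source frames × (target rate / source rate) = 17017 × (60000/1001)/(24) = 17017 × 2500/1001 = 42500.

42500 frames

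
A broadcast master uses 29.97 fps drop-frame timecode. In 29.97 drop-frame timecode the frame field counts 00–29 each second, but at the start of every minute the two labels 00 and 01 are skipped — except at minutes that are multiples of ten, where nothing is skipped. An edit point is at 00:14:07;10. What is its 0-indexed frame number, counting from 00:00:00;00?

As if non-drop at 30 labels/s: (0 × 3600 + 14 × 60 + 7) × 30 + 10 = 25420.
Minute boundaries passed: 14; those not divisible by 10: 14 − 1 = 13; dropped labels = 2 × 13 = 26.
Actual frame index = 25420 − 26 = 25394.

25394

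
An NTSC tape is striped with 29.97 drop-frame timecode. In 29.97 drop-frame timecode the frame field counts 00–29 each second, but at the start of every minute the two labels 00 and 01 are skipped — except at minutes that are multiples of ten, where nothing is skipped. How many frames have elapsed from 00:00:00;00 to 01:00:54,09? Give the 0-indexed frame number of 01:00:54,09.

Complete 10-minute blocks: 6, each 17982 frames → 107892.
Remaining 0 whole minutes in the current block: 0 frames.
Within the current minute: 54 × 30 + 9 = 1629. Total = 107892 + 0 + 1629 = 109521.

109521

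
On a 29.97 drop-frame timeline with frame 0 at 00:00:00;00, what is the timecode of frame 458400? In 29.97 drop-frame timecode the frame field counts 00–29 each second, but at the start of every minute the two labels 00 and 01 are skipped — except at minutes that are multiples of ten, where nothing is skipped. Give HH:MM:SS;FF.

Ten DF minutes hold 17982 frames, so frame 458400 lies in block 25 (frames 449550–467531) with 8850 frames into that block.
The block's first minute is 1800 frames and the rest 1798 each; 8850 frames reaches minute 4, so 25 × 18 + 4 × 2 = 458 labels have been skipped so far.
Adding those back, label number 458400 + 458 = 458858 at 30 labels/s is 15295 s + 8 f = 4 h 14 min 55 s frame 8, i.e. 04:14:55;08.

04:14:55;08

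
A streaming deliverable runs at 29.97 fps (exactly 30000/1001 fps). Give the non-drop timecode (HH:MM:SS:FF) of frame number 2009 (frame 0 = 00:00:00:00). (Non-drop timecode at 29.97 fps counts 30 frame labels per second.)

00:01:06:29

2009 ÷ 30 = 66 full seconds, remainder 29 frames.
66 s = 0 h 1 min 6 s.
Timecode: 00:01:06:29.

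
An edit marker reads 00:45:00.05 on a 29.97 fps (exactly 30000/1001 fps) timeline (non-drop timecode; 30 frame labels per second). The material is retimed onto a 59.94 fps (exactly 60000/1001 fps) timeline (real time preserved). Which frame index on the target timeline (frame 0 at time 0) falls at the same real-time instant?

frame 162010

Source frame index: (0×3600 + 45×60 + 0) × 30 + 5 = 81005.
Real time: 81005 / (30000/1001) = 16217201/6000 s.
Target frame: (16217201/6000) × (60000/1001) = 162010.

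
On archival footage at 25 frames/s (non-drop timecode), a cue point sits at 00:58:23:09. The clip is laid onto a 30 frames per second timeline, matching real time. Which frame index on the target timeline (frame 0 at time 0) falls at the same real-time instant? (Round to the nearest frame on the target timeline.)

frame 105101

Source frame index: (0×3600 + 58×60 + 23) × 25 + 9 = 87584.
Real time: 87584 / (25) = 87584/25 s.
Target frame: (87584/25) × (30) = 525504/5 ≈ 105100.800 → 105101.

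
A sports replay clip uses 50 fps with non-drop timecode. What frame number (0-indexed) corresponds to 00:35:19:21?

105971

Total seconds to the label: (0 × 3600 + 35 × 60 + 19) = 2119.
Frame index = 2119 × 50 + 21 = 105971.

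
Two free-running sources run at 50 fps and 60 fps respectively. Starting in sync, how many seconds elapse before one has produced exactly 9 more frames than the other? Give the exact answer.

0.9 seconds

The gap grows by |60 − 50| = 10 frames per second.
Time for a 9-frame gap: 9 ÷ (10) = 0.9 s.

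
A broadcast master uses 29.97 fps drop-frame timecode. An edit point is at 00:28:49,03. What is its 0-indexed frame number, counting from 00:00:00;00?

51821

As if non-drop at 30 labels/s: (0 × 3600 + 28 × 60 + 49) × 30 + 3 = 51873.
Minute boundaries passed: 28; those not divisible by 10: 28 − 2 = 26; dropped labels = 2 × 26 = 52.
Actual frame index = 51873 − 52 = 51821.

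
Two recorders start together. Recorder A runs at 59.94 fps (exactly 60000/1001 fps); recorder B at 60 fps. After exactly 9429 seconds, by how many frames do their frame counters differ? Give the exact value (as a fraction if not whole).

A emits 60000/1001 × 9429 = 80820000/143 frames; B emits 60 × 9429 = 565740.
Difference = 80820/143 frames (≈ 565.1748); B is ahead of A.

80820/143 frames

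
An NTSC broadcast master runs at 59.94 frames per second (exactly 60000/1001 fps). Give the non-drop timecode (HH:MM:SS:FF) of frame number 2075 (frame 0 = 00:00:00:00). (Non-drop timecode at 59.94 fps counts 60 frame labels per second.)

2075 ÷ 60 = 34 full seconds, remainder 35 frames.
34 s = 0 h 0 min 34 s.
Timecode: 00:00:34:35.

00:00:34:35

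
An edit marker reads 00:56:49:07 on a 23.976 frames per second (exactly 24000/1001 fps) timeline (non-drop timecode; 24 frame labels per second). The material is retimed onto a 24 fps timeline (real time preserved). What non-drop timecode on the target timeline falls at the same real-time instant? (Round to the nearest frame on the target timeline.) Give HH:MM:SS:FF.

Source frame index: (0×3600 + 56×60 + 49) × 24 + 7 = 81823.
Real time: 81823 / (24000/1001) = 81904823/24000 s.
Target frame: (81904823/24000) × (24) = 81904823/1000 ≈ 81904.823 → 81905.
At 24 labels/s: frame 81905 → 00:56:52:17.

00:56:52:17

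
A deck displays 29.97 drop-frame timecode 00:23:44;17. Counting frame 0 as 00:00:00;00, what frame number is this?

42695

As if non-drop at 30 labels/s: (0 × 3600 + 23 × 60 + 44) × 30 + 17 = 42737.
Minute boundaries passed: 23; those not divisible by 10: 23 − 2 = 21; dropped labels = 2 × 21 = 42.
Actual frame index = 42737 − 42 = 42695.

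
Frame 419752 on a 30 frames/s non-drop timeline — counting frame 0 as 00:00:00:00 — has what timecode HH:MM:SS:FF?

03:53:11:22

419752 ÷ 30 = 13991 full seconds, remainder 22 frames.
13991 s = 3 h 53 min 11 s.
Timecode: 03:53:11:22.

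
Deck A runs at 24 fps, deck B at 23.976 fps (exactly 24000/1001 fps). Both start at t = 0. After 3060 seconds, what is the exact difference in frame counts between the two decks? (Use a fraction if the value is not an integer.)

73440/1001 frames

A emits 24 × 3060 = 73440 frames; B emits 24000/1001 × 3060 = 73440000/1001.
Difference = 73440/1001 frames (≈ 73.3666); B is behind A.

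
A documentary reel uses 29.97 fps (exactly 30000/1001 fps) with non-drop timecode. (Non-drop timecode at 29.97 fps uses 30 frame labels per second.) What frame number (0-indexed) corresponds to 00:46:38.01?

Total seconds to the label: (0 × 3600 + 46 × 60 + 38) = 2798.
Frame index = 2798 × 30 + 1 = 83941.

frame 83941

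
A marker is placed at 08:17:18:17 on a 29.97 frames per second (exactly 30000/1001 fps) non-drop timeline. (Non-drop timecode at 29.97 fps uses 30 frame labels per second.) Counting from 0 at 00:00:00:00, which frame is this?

frame 895157

Total seconds to the label: (8 × 3600 + 17 × 60 + 18) = 29838.
Frame index = 29838 × 30 + 17 = 895157.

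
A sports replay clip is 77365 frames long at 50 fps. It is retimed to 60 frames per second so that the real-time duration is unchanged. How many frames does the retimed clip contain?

92838 frames

Target frames = source frames × (target rate / source rate) = 77365 × (60)/(50) = 77365 × 6/5 = 92838.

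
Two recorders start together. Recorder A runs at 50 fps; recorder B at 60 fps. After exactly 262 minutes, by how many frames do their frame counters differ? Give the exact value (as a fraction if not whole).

262 min = 15720 s.
A emits 50 × 15720 = 786000 frames; B emits 60 × 15720 = 943200.
Difference = 157200 frames; B is ahead of A.

157200 frames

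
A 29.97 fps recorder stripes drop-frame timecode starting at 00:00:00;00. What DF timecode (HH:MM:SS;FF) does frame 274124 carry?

02:32:26;18

Ten DF minutes hold 17982 frames, so frame 274124 lies in block 15 (frames 269730–287711) with 4394 frames into that block.
The block's first minute is 1800 frames and the rest 1798 each; 4394 frames reaches minute 2, so 15 × 18 + 2 × 2 = 274 labels have been skipped so far.
Adding those back, label number 274124 + 274 = 274398 at 30 labels/s is 9146 s + 18 f = 2 h 32 min 26 s frame 18, i.e. 02:32:26;18.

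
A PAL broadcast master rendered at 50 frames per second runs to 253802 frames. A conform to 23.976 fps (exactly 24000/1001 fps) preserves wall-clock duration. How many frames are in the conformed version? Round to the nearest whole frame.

Frames at target rate = 253802 × (24000/1001) / (50) = 121824960/1001 ≈ 121703.257.
Nearest whole frame: 121703.

121703 frames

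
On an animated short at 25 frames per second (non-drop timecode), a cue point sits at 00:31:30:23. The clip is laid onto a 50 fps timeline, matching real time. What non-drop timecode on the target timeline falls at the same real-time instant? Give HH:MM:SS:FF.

Source frame index: (0×3600 + 31×60 + 30) × 25 + 23 = 47273.
Real time: 47273 / (25) = 47273/25 s.
Target frame: (47273/25) × (50) = 94546.
At 50 labels/s: frame 94546 → 00:31:30:46.

00:31:30:46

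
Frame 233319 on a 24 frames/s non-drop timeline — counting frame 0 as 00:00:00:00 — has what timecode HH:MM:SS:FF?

233319 ÷ 24 = 9721 full seconds, remainder 15 frames.
9721 s = 2 h 42 min 1 s.
Timecode: 02:42:01:15.

02:42:01:15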